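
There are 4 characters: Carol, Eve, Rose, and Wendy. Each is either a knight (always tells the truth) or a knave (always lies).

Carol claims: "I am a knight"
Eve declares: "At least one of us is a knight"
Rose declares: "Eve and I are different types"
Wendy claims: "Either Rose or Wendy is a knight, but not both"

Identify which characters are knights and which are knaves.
Carol is a knave.
Eve is a knave.
Rose is a knave.
Wendy is a knave.

Verification:
- Carol (knave) says "I am a knight" - this is FALSE (a lie) because Carol is a knave.
- Eve (knave) says "At least one of us is a knight" - this is FALSE (a lie) because no one is a knight.
- Rose (knave) says "Eve and I are different types" - this is FALSE (a lie) because Rose is a knave and Eve is a knave.
- Wendy (knave) says "Either Rose or Wendy is a knight, but not both" - this is FALSE (a lie) because Rose is a knave and Wendy is a knave.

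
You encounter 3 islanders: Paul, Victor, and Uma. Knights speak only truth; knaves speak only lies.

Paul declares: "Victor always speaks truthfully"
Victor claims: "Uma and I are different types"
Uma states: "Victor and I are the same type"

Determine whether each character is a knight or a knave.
Paul is a knight.
Victor is a knight.
Uma is a knave.

Verification:
- Paul (knight) says "Victor always speaks truthfully" - this is TRUE because Victor is a knight.
- Victor (knight) says "Uma and I are different types" - this is TRUE because Victor is a knight and Uma is a knave.
- Uma (knave) says "Victor and I are the same type" - this is FALSE (a lie) because Uma is a knave and Victor is a knight.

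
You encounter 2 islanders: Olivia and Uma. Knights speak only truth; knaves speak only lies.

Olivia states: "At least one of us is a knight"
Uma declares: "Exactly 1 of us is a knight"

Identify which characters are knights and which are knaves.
Olivia is a knave.
Uma is a knave.

Verification:
- Olivia (knave) says "At least one of us is a knight" - this is FALSE (a lie) because no one is a knight.
- Uma (knave) says "Exactly 1 of us is a knight" - this is FALSE (a lie) because there are 0 knights.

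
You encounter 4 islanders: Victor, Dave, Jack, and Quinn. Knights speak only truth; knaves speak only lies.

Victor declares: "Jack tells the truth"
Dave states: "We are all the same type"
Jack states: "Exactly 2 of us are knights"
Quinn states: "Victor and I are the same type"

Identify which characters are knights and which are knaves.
Victor is a knight.
Dave is a knave.
Jack is a knight.
Quinn is a knave.

Verification:
- Victor (knight) says "Jack tells the truth" - this is TRUE because Jack is a knight.
- Dave (knave) says "We are all the same type" - this is FALSE (a lie) because Victor and Jack are knights and Dave and Quinn are knaves.
- Jack (knight) says "Exactly 2 of us are knights" - this is TRUE because there are 2 knights.
- Quinn (knave) says "Victor and I are the same type" - this is FALSE (a lie) because Quinn is a knave and Victor is a knight.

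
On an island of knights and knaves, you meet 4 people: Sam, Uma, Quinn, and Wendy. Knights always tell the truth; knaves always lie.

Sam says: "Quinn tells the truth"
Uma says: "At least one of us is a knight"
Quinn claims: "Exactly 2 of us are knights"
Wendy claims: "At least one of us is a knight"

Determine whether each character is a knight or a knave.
Sam is a knave.
Uma is a knave.
Quinn is a knave.
Wendy is a knave.

Verification:
- Sam (knave) says "Quinn tells the truth" - this is FALSE (a lie) because Quinn is a knave.
- Uma (knave) says "At least one of us is a knight" - this is FALSE (a lie) because no one is a knight.
- Quinn (knave) says "Exactly 2 of us are knights" - this is FALSE (a lie) because there are 0 knights.
- Wendy (knave) says "At least one of us is a knight" - this is FALSE (a lie) because no one is a knight.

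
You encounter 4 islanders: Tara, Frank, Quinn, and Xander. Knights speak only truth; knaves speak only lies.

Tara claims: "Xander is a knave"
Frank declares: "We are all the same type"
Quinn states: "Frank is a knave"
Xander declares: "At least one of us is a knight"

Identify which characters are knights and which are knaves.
Tara is a knave.
Frank is a knave.
Quinn is a knight.
Xander is a knight.

Verification:
- Tara (knave) says "Xander is a knave" - this is FALSE (a lie) because Xander is a knight.
- Frank (knave) says "We are all the same type" - this is FALSE (a lie) because Quinn and Xander are knights and Tara and Frank are knaves.
- Quinn (knight) says "Frank is a knave" - this is TRUE because Frank is a knave.
- Xander (knight) says "At least one of us is a knight" - this is TRUE because Quinn and Xander are knights.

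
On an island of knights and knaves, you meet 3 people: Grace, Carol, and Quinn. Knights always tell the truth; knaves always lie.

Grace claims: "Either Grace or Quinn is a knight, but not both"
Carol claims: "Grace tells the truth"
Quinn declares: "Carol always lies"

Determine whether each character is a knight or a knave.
Grace is a knight.
Carol is a knight.
Quinn is a knave.

Verification:
- Grace (knight) says "Either Grace or Quinn is a knight, but not both" - this is TRUE because Grace is a knight and Quinn is a knave.
- Carol (knight) says "Grace tells the truth" - this is TRUE because Grace is a knight.
- Quinn (knave) says "Carol always lies" - this is FALSE (a lie) because Carol is a knight.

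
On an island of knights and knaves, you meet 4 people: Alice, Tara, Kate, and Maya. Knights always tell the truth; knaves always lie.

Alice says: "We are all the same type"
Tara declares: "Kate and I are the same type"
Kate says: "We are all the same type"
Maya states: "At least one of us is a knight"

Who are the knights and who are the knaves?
Alice is a knight.
Tara is a knight.
Kate is a knight.
Maya is a knight.

Verification:
- Alice (knight) says "We are all the same type" - this is TRUE because Alice, Tara, Kate, and Maya are knights.
- Tara (knight) says "Kate and I are the same type" - this is TRUE because Tara is a knight and Kate is a knight.
- Kate (knight) says "We are all the same type" - this is TRUE because Alice, Tara, Kate, and Maya are knights.
- Maya (knight) says "At least one of us is a knight" - this is TRUE because Alice, Tara, Kate, and Maya are knights.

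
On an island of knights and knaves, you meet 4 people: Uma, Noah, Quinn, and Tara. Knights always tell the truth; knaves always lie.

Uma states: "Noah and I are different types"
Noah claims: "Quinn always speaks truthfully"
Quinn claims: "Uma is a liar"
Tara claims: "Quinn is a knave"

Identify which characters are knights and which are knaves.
Uma is a knight.
Noah is a knave.
Quinn is a knave.
Tara is a knight.

Verification:
- Uma (knight) says "Noah and I are different types" - this is TRUE because Uma is a knight and Noah is a knave.
- Noah (knave) says "Quinn always speaks truthfully" - this is FALSE (a lie) because Quinn is a knave.
- Quinn (knave) says "Uma is a liar" - this is FALSE (a lie) because Uma is a knight.
- Tara (knight) says "Quinn is a knave" - this is TRUE because Quinn is a knave.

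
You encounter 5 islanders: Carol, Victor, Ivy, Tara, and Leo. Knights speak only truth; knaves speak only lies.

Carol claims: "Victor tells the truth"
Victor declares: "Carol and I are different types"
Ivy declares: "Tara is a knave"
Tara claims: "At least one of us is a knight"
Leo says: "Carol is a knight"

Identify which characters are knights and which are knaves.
Carol is a knave.
Victor is a knave.
Ivy is a knave.
Tara is a knight.
Leo is a knave.

Verification:
- Carol (knave) says "Victor tells the truth" - this is FALSE (a lie) because Victor is a knave.
- Victor (knave) says "Carol and I are different types" - this is FALSE (a lie) because Victor is a knave and Carol is a knave.
- Ivy (knave) says "Tara is a knave" - this is FALSE (a lie) because Tara is a knight.
- Tara (knight) says "At least one of us is a knight" - this is TRUE because Tara is a knight.
- Leo (knave) says "Carol is a knight" - this is FALSE (a lie) because Carol is a knave.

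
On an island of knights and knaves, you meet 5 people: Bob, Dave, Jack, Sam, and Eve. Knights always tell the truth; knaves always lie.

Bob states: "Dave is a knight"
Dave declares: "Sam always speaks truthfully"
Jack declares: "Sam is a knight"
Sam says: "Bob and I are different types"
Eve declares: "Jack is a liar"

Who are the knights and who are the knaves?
Bob is a knave.
Dave is a knave.
Jack is a knave.
Sam is a knave.
Eve is a knight.

Verification:
- Bob (knave) says "Dave is a knight" - this is FALSE (a lie) because Dave is a knave.
- Dave (knave) says "Sam always speaks truthfully" - this is FALSE (a lie) because Sam is a knave.
- Jack (knave) says "Sam is a knight" - this is FALSE (a lie) because Sam is a knave.
- Sam (knave) says "Bob and I are different types" - this is FALSE (a lie) because Sam is a knave and Bob is a knave.
- Eve (knight) says "Jack is a liar" - this is TRUE because Jack is a knave.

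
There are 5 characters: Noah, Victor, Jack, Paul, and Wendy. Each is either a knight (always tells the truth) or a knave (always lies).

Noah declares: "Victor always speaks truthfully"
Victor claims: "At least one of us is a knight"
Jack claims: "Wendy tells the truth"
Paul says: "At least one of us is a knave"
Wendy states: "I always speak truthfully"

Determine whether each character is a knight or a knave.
Noah is a knight.
Victor is a knight.
Jack is a knave.
Paul is a knight.
Wendy is a knave.

Verification:
- Noah (knight) says "Victor always speaks truthfully" - this is TRUE because Victor is a knight.
- Victor (knight) says "At least one of us is a knight" - this is TRUE because Noah, Victor, and Paul are knights.
- Jack (knave) says "Wendy tells the truth" - this is FALSE (a lie) because Wendy is a knave.
- Paul (knight) says "At least one of us is a knave" - this is TRUE because Jack and Wendy are knaves.
- Wendy (knave) says "I always speak truthfully" - this is FALSE (a lie) because Wendy is a knave.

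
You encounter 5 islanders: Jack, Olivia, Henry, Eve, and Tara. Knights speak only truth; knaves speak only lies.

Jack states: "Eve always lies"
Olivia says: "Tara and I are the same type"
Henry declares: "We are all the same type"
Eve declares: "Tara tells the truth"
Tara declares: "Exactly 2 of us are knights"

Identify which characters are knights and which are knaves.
Jack is a knave.
Olivia is a knave.
Henry is a knave.
Eve is a knight.
Tara is a knight.

Verification:
- Jack (knave) says "Eve always lies" - this is FALSE (a lie) because Eve is a knight.
- Olivia (knave) says "Tara and I are the same type" - this is FALSE (a lie) because Olivia is a knave and Tara is a knight.
- Henry (knave) says "We are all the same type" - this is FALSE (a lie) because Eve and Tara are knights and Jack, Olivia, and Henry are knaves.
- Eve (knight) says "Tara tells the truth" - this is TRUE because Tara is a knight.
- Tara (knight) says "Exactly 2 of us are knights" - this is TRUE because there are 2 knights.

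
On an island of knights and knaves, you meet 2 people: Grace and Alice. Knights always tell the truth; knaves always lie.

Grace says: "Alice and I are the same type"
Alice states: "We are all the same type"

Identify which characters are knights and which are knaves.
Grace is a knight.
Alice is a knight.

Verification:
- Grace (knight) says "Alice and I are the same type" - this is TRUE because Grace is a knight and Alice is a knight.
- Alice (knight) says "We are all the same type" - this is TRUE because Grace and Alice are knights.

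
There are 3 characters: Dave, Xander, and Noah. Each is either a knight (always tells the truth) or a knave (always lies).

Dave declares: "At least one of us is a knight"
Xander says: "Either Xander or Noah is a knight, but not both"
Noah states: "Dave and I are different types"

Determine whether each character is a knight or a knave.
Dave is a knave.
Xander is a knave.
Noah is a knave.

Verification:
- Dave (knave) says "At least one of us is a knight" - this is FALSE (a lie) because no one is a knight.
- Xander (knave) says "Either Xander or Noah is a knight, but not both" - this is FALSE (a lie) because Xander is a knave and Noah is a knave.
- Noah (knave) says "Dave and I are different types" - this is FALSE (a lie) because Noah is a knave and Dave is a knave.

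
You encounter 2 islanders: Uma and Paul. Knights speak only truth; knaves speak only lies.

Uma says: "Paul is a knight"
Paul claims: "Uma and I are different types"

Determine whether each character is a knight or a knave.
Uma is a knave.
Paul is a knave.

Verification:
- Uma (knave) says "Paul is a knight" - this is FALSE (a lie) because Paul is a knave.
- Paul (knave) says "Uma and I are different types" - this is FALSE (a lie) because Paul is a knave and Uma is a knave.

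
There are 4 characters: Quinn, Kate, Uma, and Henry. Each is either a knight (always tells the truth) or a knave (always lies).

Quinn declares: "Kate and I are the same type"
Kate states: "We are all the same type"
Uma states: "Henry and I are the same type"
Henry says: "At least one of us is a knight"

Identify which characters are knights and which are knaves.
Quinn is a knight.
Kate is a knight.
Uma is a knight.
Henry is a knight.

Verification:
- Quinn (knight) says "Kate and I are the same type" - this is TRUE because Quinn is a knight and Kate is a knight.
- Kate (knight) says "We are all the same type" - this is TRUE because Quinn, Kate, Uma, and Henry are knights.
- Uma (knight) says "Henry and I are the same type" - this is TRUE because Uma is a knight and Henry is a knight.
- Henry (knight) says "At least one of us is a knight" - this is TRUE because Quinn, Kate, Uma, and Henry are knights.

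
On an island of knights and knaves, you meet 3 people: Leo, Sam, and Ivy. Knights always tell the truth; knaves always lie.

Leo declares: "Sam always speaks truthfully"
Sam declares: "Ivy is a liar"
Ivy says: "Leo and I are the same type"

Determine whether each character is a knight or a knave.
Leo is a knight.
Sam is a knight.
Ivy is a knave.

Verification:
- Leo (knight) says "Sam always speaks truthfully" - this is TRUE because Sam is a knight.
- Sam (knight) says "Ivy is a liar" - this is TRUE because Ivy is a knave.
- Ivy (knave) says "Leo and I are the same type" - this is FALSE (a lie) because Ivy is a knave and Leo is a knight.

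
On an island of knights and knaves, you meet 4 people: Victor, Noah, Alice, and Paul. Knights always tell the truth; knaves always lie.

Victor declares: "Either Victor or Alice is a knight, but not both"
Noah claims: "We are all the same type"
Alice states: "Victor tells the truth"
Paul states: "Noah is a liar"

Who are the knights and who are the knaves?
Victor is a knave.
Noah is a knave.
Alice is a knave.
Paul is a knight.

Verification:
- Victor (knave) says "Either Victor or Alice is a knight, but not both" - this is FALSE (a lie) because Victor is a knave and Alice is a knave.
- Noah (knave) says "We are all the same type" - this is FALSE (a lie) because Paul is a knight and Victor, Noah, and Alice are knaves.
- Alice (knave) says "Victor tells the truth" - this is FALSE (a lie) because Victor is a knave.
- Paul (knight) says "Noah is a liar" - this is TRUE because Noah is a knave.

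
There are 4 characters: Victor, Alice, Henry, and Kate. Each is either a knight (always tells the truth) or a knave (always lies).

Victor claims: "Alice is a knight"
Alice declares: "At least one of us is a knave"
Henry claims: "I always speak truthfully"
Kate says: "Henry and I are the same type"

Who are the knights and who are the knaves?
Victor is a knight.
Alice is a knight.
Henry is a knight.
Kate is a knave.

Verification:
- Victor (knight) says "Alice is a knight" - this is TRUE because Alice is a knight.
- Alice (knight) says "At least one of us is a knave" - this is TRUE because Kate is a knave.
- Henry (knight) says "I always speak truthfully" - this is TRUE because Henry is a knight.
- Kate (knave) says "Henry and I are the same type" - this is FALSE (a lie) because Kate is a knave and Henry is a knight.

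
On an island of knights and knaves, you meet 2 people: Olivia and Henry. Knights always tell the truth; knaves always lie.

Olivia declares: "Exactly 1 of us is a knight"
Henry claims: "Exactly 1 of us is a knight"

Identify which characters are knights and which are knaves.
Olivia is a knave.
Henry is a knave.

Verification:
- Olivia (knave) says "Exactly 1 of us is a knight" - this is FALSE (a lie) because there are 0 knights.
- Henry (knave) says "Exactly 1 of us is a knight" - this is FALSE (a lie) because there are 0 knights.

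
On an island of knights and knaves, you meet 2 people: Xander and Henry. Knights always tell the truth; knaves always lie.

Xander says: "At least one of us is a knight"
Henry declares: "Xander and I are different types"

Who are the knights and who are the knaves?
Xander is a knave.
Henry is a knave.

Verification:
- Xander (knave) says "At least one of us is a knight" - this is FALSE (a lie) because no one is a knight.
- Henry (knave) says "Xander and I are different types" - this is FALSE (a lie) because Henry is a knave and Xander is a knave.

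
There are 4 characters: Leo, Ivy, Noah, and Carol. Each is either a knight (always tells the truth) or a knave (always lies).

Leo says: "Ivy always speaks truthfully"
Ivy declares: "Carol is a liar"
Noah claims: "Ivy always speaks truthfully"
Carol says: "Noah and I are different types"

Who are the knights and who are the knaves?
Leo is a knave.
Ivy is a knave.
Noah is a knave.
Carol is a knight.

Verification:
- Leo (knave) says "Ivy always speaks truthfully" - this is FALSE (a lie) because Ivy is a knave.
- Ivy (knave) says "Carol is a liar" - this is FALSE (a lie) because Carol is a knight.
- Noah (knave) says "Ivy always speaks truthfully" - this is FALSE (a lie) because Ivy is a knave.
- Carol (knight) says "Noah and I are different types" - this is TRUE because Carol is a knight and Noah is a knave.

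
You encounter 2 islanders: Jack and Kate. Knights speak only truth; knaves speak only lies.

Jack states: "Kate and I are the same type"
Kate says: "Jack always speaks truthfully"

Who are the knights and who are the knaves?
Jack is a knight.
Kate is a knight.

Verification:
- Jack (knight) says "Kate and I are the same type" - this is TRUE because Jack is a knight and Kate is a knight.
- Kate (knight) says "Jack always speaks truthfully" - this is TRUE because Jack is a knight.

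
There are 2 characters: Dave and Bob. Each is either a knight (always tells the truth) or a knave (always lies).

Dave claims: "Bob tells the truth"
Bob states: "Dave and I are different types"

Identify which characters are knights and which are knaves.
Dave is a knave.
Bob is a knave.

Verification:
- Dave (knave) says "Bob tells the truth" - this is FALSE (a lie) because Bob is a knave.
- Bob (knave) says "Dave and I are different types" - this is FALSE (a lie) because Bob is a knave and Dave is a knave.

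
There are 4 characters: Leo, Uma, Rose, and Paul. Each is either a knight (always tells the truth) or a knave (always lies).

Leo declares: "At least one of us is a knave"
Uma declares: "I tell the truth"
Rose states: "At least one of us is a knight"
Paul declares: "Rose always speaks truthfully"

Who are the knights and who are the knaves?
Leo is a knight.
Uma is a knave.
Rose is a knight.
Paul is a knight.

Verification:
- Leo (knight) says "At least one of us is a knave" - this is TRUE because Uma is a knave.
- Uma (knave) says "I tell the truth" - this is FALSE (a lie) because Uma is a knave.
- Rose (knight) says "At least one of us is a knight" - this is TRUE because Leo, Rose, and Paul are knights.
- Paul (knight) says "Rose always speaks truthfully" - this is TRUE because Rose is a knight.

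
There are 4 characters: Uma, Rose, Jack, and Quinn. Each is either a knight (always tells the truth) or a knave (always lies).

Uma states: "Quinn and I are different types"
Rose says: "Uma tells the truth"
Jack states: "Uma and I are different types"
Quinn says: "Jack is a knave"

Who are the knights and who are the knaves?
Uma is a knave.
Rose is a knave.
Jack is a knight.
Quinn is a knave.

Verification:
- Uma (knave) says "Quinn and I are different types" - this is FALSE (a lie) because Uma is a knave and Quinn is a knave.
- Rose (knave) says "Uma tells the truth" - this is FALSE (a lie) because Uma is a knave.
- Jack (knight) says "Uma and I are different types" - this is TRUE because Jack is a knight and Uma is a knave.
- Quinn (knave) says "Jack is a knave" - this is FALSE (a lie) because Jack is a knight.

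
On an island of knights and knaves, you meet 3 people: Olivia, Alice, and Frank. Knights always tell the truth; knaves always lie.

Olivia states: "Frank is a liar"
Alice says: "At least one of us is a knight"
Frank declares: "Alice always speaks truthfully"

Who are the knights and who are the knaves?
Olivia is a knave.
Alice is a knight.
Frank is a knight.

Verification:
- Olivia (knave) says "Frank is a liar" - this is FALSE (a lie) because Frank is a knight.
- Alice (knight) says "At least one of us is a knight" - this is TRUE because Alice and Frank are knights.
- Frank (knight) says "Alice always speaks truthfully" - this is TRUE because Alice is a knight.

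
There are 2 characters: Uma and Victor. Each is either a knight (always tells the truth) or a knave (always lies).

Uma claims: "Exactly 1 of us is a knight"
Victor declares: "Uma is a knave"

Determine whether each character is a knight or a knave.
Uma is a knight.
Victor is a knave.

Verification:
- Uma (knight) says "Exactly 1 of us is a knight" - this is TRUE because there are 1 knights.
- Victor (knave) says "Uma is a knave" - this is FALSE (a lie) because Uma is a knight.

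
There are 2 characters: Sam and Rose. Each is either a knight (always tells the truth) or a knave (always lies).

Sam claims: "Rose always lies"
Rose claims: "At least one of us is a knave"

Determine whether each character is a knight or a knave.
Sam is a knave.
Rose is a knight.

Verification:
- Sam (knave) says "Rose always lies" - this is FALSE (a lie) because Rose is a knight.
- Rose (knight) says "At least one of us is a knave" - this is TRUE because Sam is a knave.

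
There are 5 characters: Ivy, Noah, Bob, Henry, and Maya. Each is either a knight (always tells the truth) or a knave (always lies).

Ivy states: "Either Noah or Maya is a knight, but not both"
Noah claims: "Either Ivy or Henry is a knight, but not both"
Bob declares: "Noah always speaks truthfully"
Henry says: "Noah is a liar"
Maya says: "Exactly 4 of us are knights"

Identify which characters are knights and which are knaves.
Ivy is a knight.
Noah is a knight.
Bob is a knight.
Henry is a knave.
Maya is a knave.

Verification:
- Ivy (knight) says "Either Noah or Maya is a knight, but not both" - this is TRUE because Noah is a knight and Maya is a knave.
- Noah (knight) says "Either Ivy or Henry is a knight, but not both" - this is TRUE because Ivy is a knight and Henry is a knave.
- Bob (knight) says "Noah always speaks truthfully" - this is TRUE because Noah is a knight.
- Henry (knave) says "Noah is a liar" - this is FALSE (a lie) because Noah is a knight.
- Maya (knave) says "Exactly 4 of us are knights" - this is FALSE (a lie) because there are 3 knights.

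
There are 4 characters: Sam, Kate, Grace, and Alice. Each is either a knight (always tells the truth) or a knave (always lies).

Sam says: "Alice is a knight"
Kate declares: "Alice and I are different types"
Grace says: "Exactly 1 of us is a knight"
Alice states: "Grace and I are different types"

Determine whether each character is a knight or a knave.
Sam is a knave.
Kate is a knave.
Grace is a knave.
Alice is a knave.

Verification:
- Sam (knave) says "Alice is a knight" - this is FALSE (a lie) because Alice is a knave.
- Kate (knave) says "Alice and I are different types" - this is FALSE (a lie) because Kate is a knave and Alice is a knave.
- Grace (knave) says "Exactly 1 of us is a knight" - this is FALSE (a lie) because there are 0 knights.
- Alice (knave) says "Grace and I are different types" - this is FALSE (a lie) because Alice is a knave and Grace is a knave.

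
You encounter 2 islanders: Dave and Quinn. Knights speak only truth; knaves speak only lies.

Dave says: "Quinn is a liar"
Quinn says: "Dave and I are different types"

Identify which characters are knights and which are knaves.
Dave is a knave.
Quinn is a knight.

Verification:
- Dave (knave) says "Quinn is a liar" - this is FALSE (a lie) because Quinn is a knight.
- Quinn (knight) says "Dave and I are different types" - this is TRUE because Quinn is a knight and Dave is a knave.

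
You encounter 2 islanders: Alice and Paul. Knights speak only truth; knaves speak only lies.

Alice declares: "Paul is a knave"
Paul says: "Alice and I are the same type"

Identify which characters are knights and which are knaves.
Alice is a knight.
Paul is a knave.

Verification:
- Alice (knight) says "Paul is a knave" - this is TRUE because Paul is a knave.
- Paul (knave) says "Alice and I are the same type" - this is FALSE (a lie) because Paul is a knave and Alice is a knight.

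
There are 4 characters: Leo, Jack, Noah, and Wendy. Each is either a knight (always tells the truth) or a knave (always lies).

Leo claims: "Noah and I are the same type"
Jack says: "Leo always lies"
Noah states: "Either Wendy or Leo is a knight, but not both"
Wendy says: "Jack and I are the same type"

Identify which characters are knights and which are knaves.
Leo is a knave.
Jack is a knight.
Noah is a knight.
Wendy is a knight.

Verification:
- Leo (knave) says "Noah and I are the same type" - this is FALSE (a lie) because Leo is a knave and Noah is a knight.
- Jack (knight) says "Leo always lies" - this is TRUE because Leo is a knave.
- Noah (knight) says "Either Wendy or Leo is a knight, but not both" - this is TRUE because Wendy is a knight and Leo is a knave.
- Wendy (knight) says "Jack and I are the same type" - this is TRUE because Wendy is a knight and Jack is a knight.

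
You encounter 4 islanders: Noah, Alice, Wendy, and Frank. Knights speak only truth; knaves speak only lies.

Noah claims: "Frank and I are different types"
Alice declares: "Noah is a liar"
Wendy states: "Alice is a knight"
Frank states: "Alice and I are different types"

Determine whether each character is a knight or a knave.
Noah is a knight.
Alice is a knave.
Wendy is a knave.
Frank is a knave.

Verification:
- Noah (knight) says "Frank and I are different types" - this is TRUE because Noah is a knight and Frank is a knave.
- Alice (knave) says "Noah is a liar" - this is FALSE (a lie) because Noah is a knight.
- Wendy (knave) says "Alice is a knight" - this is FALSE (a lie) because Alice is a knave.
- Frank (knave) says "Alice and I are different types" - this is FALSE (a lie) because Frank is a knave and Alice is a knave.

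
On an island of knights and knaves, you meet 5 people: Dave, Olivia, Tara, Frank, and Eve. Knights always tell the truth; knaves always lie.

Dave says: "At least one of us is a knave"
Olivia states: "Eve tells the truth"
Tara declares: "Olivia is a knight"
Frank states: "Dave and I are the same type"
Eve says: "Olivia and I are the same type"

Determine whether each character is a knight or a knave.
Dave is a knight.
Olivia is a knight.
Tara is a knight.
Frank is a knave.
Eve is a knight.

Verification:
- Dave (knight) says "At least one of us is a knave" - this is TRUE because Frank is a knave.
- Olivia (knight) says "Eve tells the truth" - this is TRUE because Eve is a knight.
- Tara (knight) says "Olivia is a knight" - this is TRUE because Olivia is a knight.
- Frank (knave) says "Dave and I are the same type" - this is FALSE (a lie) because Frank is a knave and Dave is a knight.
- Eve (knight) says "Olivia and I are the same type" - this is TRUE because Eve is a knight and Olivia is a knight.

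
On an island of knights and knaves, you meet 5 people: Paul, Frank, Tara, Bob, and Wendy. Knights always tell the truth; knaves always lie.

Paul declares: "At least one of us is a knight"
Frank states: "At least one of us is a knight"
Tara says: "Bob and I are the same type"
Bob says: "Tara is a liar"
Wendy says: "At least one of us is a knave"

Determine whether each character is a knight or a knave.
Paul is a knight.
Frank is a knight.
Tara is a knave.
Bob is a knight.
Wendy is a knight.

Verification:
- Paul (knight) says "At least one of us is a knight" - this is TRUE because Paul, Frank, Bob, and Wendy are knights.
- Frank (knight) says "At least one of us is a knight" - this is TRUE because Paul, Frank, Bob, and Wendy are knights.
- Tara (knave) says "Bob and I are the same type" - this is FALSE (a lie) because Tara is a knave and Bob is a knight.
- Bob (knight) says "Tara is a liar" - this is TRUE because Tara is a knave.
- Wendy (knight) says "At least one of us is a knave" - this is TRUE because Tara is a knave.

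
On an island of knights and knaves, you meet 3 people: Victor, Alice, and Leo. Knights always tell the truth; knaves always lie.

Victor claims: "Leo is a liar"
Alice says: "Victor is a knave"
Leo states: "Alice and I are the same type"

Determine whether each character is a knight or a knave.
Victor is a knave.
Alice is a knight.
Leo is a knight.

Verification:
- Victor (knave) says "Leo is a liar" - this is FALSE (a lie) because Leo is a knight.
- Alice (knight) says "Victor is a knave" - this is TRUE because Victor is a knave.
- Leo (knight) says "Alice and I are the same type" - this is TRUE because Leo is a knight and Alice is a knight.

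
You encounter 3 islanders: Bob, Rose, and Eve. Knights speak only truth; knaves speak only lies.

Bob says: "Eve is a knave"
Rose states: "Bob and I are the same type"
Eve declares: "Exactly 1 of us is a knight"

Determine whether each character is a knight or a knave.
Bob is a knight.
Rose is a knight.
Eve is a knave.

Verification:
- Bob (knight) says "Eve is a knave" - this is TRUE because Eve is a knave.
- Rose (knight) says "Bob and I are the same type" - this is TRUE because Rose is a knight and Bob is a knight.
- Eve (knave) says "Exactly 1 of us is a knight" - this is FALSE (a lie) because there are 2 knights.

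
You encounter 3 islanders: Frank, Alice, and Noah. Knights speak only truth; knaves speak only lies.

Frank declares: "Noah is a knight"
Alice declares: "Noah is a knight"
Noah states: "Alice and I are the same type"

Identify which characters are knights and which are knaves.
Frank is a knight.
Alice is a knight.
Noah is a knight.

Verification:
- Frank (knight) says "Noah is a knight" - this is TRUE because Noah is a knight.
- Alice (knight) says "Noah is a knight" - this is TRUE because Noah is a knight.
- Noah (knight) says "Alice and I are the same type" - this is TRUE because Noah is a knight and Alice is a knight.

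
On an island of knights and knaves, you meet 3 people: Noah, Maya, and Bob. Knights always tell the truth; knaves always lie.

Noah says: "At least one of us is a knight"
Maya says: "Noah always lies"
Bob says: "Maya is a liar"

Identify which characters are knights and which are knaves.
Noah is a knight.
Maya is a knave.
Bob is a knight.

Verification:
- Noah (knight) says "At least one of us is a knight" - this is TRUE because Noah and Bob are knights.
- Maya (knave) says "Noah always lies" - this is FALSE (a lie) because Noah is a knight.
- Bob (knight) says "Maya is a liar" - this is TRUE because Maya is a knave.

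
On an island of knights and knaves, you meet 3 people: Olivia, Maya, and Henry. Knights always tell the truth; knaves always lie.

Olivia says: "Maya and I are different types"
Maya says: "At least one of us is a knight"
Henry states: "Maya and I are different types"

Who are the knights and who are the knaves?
Olivia is a knave.
Maya is a knave.
Henry is a knave.

Verification:
- Olivia (knave) says "Maya and I are different types" - this is FALSE (a lie) because Olivia is a knave and Maya is a knave.
- Maya (knave) says "At least one of us is a knight" - this is FALSE (a lie) because no one is a knight.
- Henry (knave) says "Maya and I are different types" - this is FALSE (a lie) because Henry is a knave and Maya is a knave.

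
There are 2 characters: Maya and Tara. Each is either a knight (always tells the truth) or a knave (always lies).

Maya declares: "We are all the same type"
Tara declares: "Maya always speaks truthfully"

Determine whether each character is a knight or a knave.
Maya is a knight.
Tara is a knight.

Verification:
- Maya (knight) says "We are all the same type" - this is TRUE because Maya and Tara are knights.
- Tara (knight) says "Maya always speaks truthfully" - this is TRUE because Maya is a knight.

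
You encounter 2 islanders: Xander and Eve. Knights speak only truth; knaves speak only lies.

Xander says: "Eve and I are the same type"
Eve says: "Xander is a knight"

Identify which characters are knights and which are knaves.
Xander is a knight.
Eve is a knight.

Verification:
- Xander (knight) says "Eve and I are the same type" - this is TRUE because Xander is a knight and Eve is a knight.
- Eve (knight) says "Xander is a knight" - this is TRUE because Xander is a knight.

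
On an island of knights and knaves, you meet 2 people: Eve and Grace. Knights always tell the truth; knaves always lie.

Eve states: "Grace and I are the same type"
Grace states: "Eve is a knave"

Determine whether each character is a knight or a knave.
Eve is a knave.
Grace is a knight.

Verification:
- Eve (knave) says "Grace and I are the same type" - this is FALSE (a lie) because Eve is a knave and Grace is a knight.
- Grace (knight) says "Eve is a knave" - this is TRUE because Eve is a knave.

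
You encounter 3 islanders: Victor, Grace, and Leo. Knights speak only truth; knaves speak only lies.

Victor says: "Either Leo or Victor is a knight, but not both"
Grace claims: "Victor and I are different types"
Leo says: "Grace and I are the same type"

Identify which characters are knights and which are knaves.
Victor is a knave.
Grace is a knight.
Leo is a knave.

Verification:
- Victor (knave) says "Either Leo or Victor is a knight, but not both" - this is FALSE (a lie) because Leo is a knave and Victor is a knave.
- Grace (knight) says "Victor and I are different types" - this is TRUE because Grace is a knight and Victor is a knave.
- Leo (knave) says "Grace and I are the same type" - this is FALSE (a lie) because Leo is a knave and Grace is a knight.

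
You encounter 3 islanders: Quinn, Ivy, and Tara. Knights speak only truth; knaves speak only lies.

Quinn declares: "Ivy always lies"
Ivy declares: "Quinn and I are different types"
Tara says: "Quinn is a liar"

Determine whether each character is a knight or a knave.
Quinn is a knave.
Ivy is a knight.
Tara is a knight.

Verification:
- Quinn (knave) says "Ivy always lies" - this is FALSE (a lie) because Ivy is a knight.
- Ivy (knight) says "Quinn and I are different types" - this is TRUE because Ivy is a knight and Quinn is a knave.
- Tara (knight) says "Quinn is a liar" - this is TRUE because Quinn is a knave.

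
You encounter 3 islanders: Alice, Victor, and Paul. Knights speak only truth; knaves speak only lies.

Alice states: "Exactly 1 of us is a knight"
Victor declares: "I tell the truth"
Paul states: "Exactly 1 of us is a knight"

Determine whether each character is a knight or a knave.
Alice is a knave.
Victor is a knave.
Paul is a knave.

Verification:
- Alice (knave) says "Exactly 1 of us is a knight" - this is FALSE (a lie) because there are 0 knights.
- Victor (knave) says "I tell the truth" - this is FALSE (a lie) because Victor is a knave.
- Paul (knave) says "Exactly 1 of us is a knight" - this is FALSE (a lie) because there are 0 knights.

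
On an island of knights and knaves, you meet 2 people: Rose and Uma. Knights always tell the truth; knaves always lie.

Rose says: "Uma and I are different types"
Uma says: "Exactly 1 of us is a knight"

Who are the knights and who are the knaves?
Rose is a knave.
Uma is a knave.

Verification:
- Rose (knave) says "Uma and I are different types" - this is FALSE (a lie) because Rose is a knave and Uma is a knave.
- Uma (knave) says "Exactly 1 of us is a knight" - this is FALSE (a lie) because there are 0 knights.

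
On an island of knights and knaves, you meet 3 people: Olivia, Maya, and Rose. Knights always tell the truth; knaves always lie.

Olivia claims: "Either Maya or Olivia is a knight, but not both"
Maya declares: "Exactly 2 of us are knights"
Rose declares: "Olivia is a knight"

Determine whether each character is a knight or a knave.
Olivia is a knave.
Maya is a knave.
Rose is a knave.

Verification:
- Olivia (knave) says "Either Maya or Olivia is a knight, but not both" - this is FALSE (a lie) because Maya is a knave and Olivia is a knave.
- Maya (knave) says "Exactly 2 of us are knights" - this is FALSE (a lie) because there are 0 knights.
- Rose (knave) says "Olivia is a knight" - this is FALSE (a lie) because Olivia is a knave.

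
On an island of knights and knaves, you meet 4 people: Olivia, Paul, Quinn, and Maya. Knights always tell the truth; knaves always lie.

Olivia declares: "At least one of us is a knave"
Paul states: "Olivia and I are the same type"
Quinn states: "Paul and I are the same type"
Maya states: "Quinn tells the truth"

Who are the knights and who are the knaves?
Olivia is a knight.
Paul is a knight.
Quinn is a knave.
Maya is a knave.

Verification:
- Olivia (knight) says "At least one of us is a knave" - this is TRUE because Quinn and Maya are knaves.
- Paul (knight) says "Olivia and I are the same type" - this is TRUE because Paul is a knight and Olivia is a knight.
- Quinn (knave) says "Paul and I are the same type" - this is FALSE (a lie) because Quinn is a knave and Paul is a knight.
- Maya (knave) says "Quinn tells the truth" - this is FALSE (a lie) because Quinn is a knave.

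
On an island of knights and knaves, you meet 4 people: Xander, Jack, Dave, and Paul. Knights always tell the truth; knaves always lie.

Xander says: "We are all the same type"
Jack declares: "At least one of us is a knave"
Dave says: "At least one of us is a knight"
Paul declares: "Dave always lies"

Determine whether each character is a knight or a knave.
Xander is a knave.
Jack is a knight.
Dave is a knight.
Paul is a knave.

Verification:
- Xander (knave) says "We are all the same type" - this is FALSE (a lie) because Jack and Dave are knights and Xander and Paul are knaves.
- Jack (knight) says "At least one of us is a knave" - this is TRUE because Xander and Paul are knaves.
- Dave (knight) says "At least one of us is a knight" - this is TRUE because Jack and Dave are knights.
- Paul (knave) says "Dave always lies" - this is FALSE (a lie) because Dave is a knight.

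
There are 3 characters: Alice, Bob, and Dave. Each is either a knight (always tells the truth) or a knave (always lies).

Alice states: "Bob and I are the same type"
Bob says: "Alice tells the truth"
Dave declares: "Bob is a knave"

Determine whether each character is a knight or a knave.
Alice is a knight.
Bob is a knight.
Dave is a knave.

Verification:
- Alice (knight) says "Bob and I are the same type" - this is TRUE because Alice is a knight and Bob is a knight.
- Bob (knight) says "Alice tells the truth" - this is TRUE because Alice is a knight.
- Dave (knave) says "Bob is a knave" - this is FALSE (a lie) because Bob is a knight.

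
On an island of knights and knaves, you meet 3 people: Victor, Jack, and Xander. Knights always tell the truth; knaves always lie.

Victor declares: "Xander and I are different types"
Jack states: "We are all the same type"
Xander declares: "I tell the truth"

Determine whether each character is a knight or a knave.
Victor is a knight.
Jack is a knave.
Xander is a knave.

Verification:
- Victor (knight) says "Xander and I are different types" - this is TRUE because Victor is a knight and Xander is a knave.
- Jack (knave) says "We are all the same type" - this is FALSE (a lie) because Victor is a knight and Jack and Xander are knaves.
- Xander (knave) says "I tell the truth" - this is FALSE (a lie) because Xander is a knave.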